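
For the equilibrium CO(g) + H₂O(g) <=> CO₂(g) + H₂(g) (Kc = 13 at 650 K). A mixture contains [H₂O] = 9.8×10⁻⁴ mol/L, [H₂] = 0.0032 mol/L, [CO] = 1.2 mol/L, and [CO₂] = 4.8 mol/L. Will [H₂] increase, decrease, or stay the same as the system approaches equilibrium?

Qc = [CO₂]·[H₂] / ([CO]·[H₂O]) = (4.8)·(0.0032) / ((1.2)·(9.8×10⁻⁴)) = 13
Qc = 13 = Kc; the system is at equilibrium.

stay the same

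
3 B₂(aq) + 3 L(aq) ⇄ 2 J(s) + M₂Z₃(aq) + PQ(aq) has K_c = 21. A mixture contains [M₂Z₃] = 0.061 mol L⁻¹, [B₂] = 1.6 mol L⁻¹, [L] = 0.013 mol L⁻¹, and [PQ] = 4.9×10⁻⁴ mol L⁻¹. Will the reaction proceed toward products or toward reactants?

in the forward direction

(J is a pure solid — omitted from Q_c.)
Q_c = [M₂Z₃]·[PQ] / ([B₂]³·[L]³) = (0.061)·(4.9×10⁻⁴) / ((1.6)³·(0.013)³) = 3.3
Q_c = 3.3 < K_c = 21, so the forward reaction proceeds.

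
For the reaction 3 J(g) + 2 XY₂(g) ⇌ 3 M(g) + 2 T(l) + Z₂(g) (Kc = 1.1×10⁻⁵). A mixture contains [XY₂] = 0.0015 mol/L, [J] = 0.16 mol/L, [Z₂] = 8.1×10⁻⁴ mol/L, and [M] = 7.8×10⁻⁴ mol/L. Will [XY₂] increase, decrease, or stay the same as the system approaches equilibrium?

increase

(T is a pure liquid — omitted from Qc.)
Qc = [M]³·[Z₂] / ([J]³·[XY₂]²) = (7.8×10⁻⁴)³·(8.1×10⁻⁴) / ((0.16)³·(0.0015)²) = 4.2×10⁻⁵
Qc = 4.2×10⁻⁵ > Kc = 1.1×10⁻⁵: net reverse reaction.
XY₂ is a reactant, so it increases.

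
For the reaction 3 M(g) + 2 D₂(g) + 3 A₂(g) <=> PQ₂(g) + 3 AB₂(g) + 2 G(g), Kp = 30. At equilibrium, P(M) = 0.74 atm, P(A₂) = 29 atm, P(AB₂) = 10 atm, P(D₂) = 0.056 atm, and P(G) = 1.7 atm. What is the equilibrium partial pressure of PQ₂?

At equilibrium, Kp = P(PQ₂)·P(AB₂)³·P(G)² / (P(M)³·P(D₂)²·P(A₂)³) = 30.
(P(PQ₂))·(10)³·(1.7)² / ((0.74)³·(0.056)²·(29)³) = 30
P(PQ₂) = 0.322 = 0.32 atm

P(PQ₂) = 0.32 atm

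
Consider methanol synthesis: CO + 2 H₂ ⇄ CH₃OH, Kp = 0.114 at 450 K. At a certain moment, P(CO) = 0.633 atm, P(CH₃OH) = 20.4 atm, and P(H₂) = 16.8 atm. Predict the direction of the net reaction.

at equilibrium

Qp = P(CH₃OH) / (P(CO)·P(H₂)²) = (20.4) / ((0.633)·(16.8)²) = 0.114
Qp = 0.114 = Kp, so the system is already at equilibrium.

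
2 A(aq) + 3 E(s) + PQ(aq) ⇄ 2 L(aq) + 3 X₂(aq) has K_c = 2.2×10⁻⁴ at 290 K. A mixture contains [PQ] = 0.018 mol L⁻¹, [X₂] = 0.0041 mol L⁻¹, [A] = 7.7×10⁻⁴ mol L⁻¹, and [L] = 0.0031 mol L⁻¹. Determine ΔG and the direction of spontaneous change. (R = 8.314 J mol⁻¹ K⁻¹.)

ΔG = -3.05 kJ/mol; the forward reaction is spontaneous

(E is a pure solid — omitted from Q_c.)
Q_c = [L]²·[X₂]³ / ([A]²·[PQ]) = (0.0031)²·(0.0041)³ / ((7.7×10⁻⁴)²·(0.018)) = 6.21×10⁻⁵
ΔG = RT ln(Q_c/K_c) = (8.314 J mol⁻¹ K⁻¹)(290 K) × ln(6.21×10⁻⁵/2.2×10⁻⁴)
   = (2.411 kJ/mol)(-1.265) = -3.05 kJ/mol
ΔG < 0, so the forward reaction is spontaneous (proceeds forward).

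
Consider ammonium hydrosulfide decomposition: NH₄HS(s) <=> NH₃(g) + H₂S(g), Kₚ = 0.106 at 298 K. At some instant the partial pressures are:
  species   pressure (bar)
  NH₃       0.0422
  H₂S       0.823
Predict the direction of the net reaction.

(NH₄HS is a pure solid — omitted from Qₚ.)
Qₚ = P(NH₃)·P(H₂S) = (0.0422)·(0.823) = 0.0347
Qₚ = 0.0347 < Kₚ = 0.106, so the forward reaction proceeds.

toward products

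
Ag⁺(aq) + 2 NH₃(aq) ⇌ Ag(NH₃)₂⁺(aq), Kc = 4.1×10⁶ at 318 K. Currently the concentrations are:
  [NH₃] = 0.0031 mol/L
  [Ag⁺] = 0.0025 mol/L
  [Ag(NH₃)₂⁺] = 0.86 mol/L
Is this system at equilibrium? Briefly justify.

Qc = [Ag(NH₃)₂⁺] / ([Ag⁺]·[NH₃]²) = (0.86) / ((0.0025)·(0.0031)²) = 3.6×10⁷
Qc = 3.6×10⁷ > Kc = 4.1×10⁶: net reverse reaction.

no; Q > K, reaction proceeds in reverse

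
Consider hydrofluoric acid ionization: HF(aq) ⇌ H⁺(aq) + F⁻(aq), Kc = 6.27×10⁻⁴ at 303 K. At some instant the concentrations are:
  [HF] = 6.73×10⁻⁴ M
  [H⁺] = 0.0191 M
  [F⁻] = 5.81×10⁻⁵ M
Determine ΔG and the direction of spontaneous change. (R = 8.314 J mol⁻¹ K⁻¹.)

Qc = [H⁺]·[F⁻] / [HF] = (0.0191)·(5.81×10⁻⁵) / (6.73×10⁻⁴) = 0.00165
ΔG = RT ln(Qc/Kc) = (8.314 J mol⁻¹ K⁻¹)(303 K) × ln(0.00165/6.27×10⁻⁴)
   = (2.519 kJ/mol)(0.9676) = 2.44 kJ/mol
ΔG > 0, so the forward reaction is non-spontaneous (proceeds in reverse).

ΔG = 2.44 kJ/mol; the forward reaction is non-spontaneous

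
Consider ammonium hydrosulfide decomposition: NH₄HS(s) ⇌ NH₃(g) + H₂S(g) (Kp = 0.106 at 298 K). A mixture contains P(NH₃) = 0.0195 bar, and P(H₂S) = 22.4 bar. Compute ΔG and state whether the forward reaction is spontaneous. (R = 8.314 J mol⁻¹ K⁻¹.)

ΔG = 3.51 kJ/mol; the forward reaction is non-spontaneous

(NH₄HS is a pure solid — omitted from Qp.)
Qp = P(NH₃)·P(H₂S) = (0.0195)·(22.4) = 0.437
ΔG = RT ln(Qp/Kp) = (8.314 J mol⁻¹ K⁻¹)(298 K) × ln(0.437/0.106)
   = (2.478 kJ/mol)(1.416) = 3.51 kJ/mol
ΔG > 0, so the forward reaction is non-spontaneous (proceeds in reverse).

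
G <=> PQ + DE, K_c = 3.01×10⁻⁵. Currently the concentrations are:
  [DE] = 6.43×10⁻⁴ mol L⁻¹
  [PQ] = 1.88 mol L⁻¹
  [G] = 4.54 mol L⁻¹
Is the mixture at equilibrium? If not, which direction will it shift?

Q_c = [PQ]·[DE] / [G] = (1.88)·(6.43×10⁻⁴) / (4.54) = 2.66×10⁻⁴
Q_c = 2.66×10⁻⁴ > K_c = 3.01×10⁻⁵: net reverse reaction.

no; Q > K, reaction proceeds in reverse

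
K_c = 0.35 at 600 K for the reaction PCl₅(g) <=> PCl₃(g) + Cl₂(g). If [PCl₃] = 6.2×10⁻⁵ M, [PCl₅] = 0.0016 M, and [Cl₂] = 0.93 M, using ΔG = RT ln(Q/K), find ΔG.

Q_c = [PCl₃]·[Cl₂] / [PCl₅] = (6.2×10⁻⁵)·(0.93) / (0.0016) = 0.0360
ΔG = RT ln(Q_c/K_c) = (8.314 J mol⁻¹ K⁻¹)(600 K) × ln(0.0360/0.35)
   = (4.988 kJ/mol)(-2.274) = -11.3 kJ/mol
ΔG < 0, so the forward reaction is spontaneous (proceeds forward).

ΔG = -11.3 kJ/mol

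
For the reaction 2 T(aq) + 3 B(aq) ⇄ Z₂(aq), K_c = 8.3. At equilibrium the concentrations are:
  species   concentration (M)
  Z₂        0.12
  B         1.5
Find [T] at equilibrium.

At equilibrium, K_c = [Z₂] / ([T]²·[B]³) = 8.3.
(0.12) / (([T])²·(1.5)³) = 8.3
[T]² = 0.00428 ⇒ [T] = 0.065 M

[T] = 0.065 M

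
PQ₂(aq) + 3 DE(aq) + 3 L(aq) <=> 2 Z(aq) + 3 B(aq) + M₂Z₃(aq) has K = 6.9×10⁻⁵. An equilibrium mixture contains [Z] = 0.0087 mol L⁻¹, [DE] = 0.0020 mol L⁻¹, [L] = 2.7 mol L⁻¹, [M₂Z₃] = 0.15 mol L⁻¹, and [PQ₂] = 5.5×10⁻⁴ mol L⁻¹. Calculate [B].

At equilibrium, K = [Z]²·[B]³·[M₂Z₃] / ([PQ₂]·[DE]³·[L]³) = 6.9×10⁻⁵.
(0.0087)²·([B])³·(0.15) / ((5.5×10⁻⁴)·(0.0020)³·(2.7)³) = 6.9×10⁻⁵
[B]³ = 5.26×10⁻¹⁰ ⇒ [B] = 8.1×10⁻⁴ mol L⁻¹

[B] = 8.1×10⁻⁴ mol L⁻¹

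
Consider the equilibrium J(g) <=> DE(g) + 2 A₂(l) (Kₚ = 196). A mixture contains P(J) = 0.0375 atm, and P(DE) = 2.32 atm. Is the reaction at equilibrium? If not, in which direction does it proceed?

(A₂ is a pure liquid — omitted from Qₚ.)
Qₚ = P(DE) / P(J) = (2.32) / (0.0375) = 61.9
Qₚ = 61.9 < Kₚ = 196, so the forward reaction proceeds.

toward products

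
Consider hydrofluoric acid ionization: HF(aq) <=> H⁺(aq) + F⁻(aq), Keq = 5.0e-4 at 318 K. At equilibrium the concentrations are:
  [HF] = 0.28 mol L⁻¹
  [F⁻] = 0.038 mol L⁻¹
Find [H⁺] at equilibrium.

At equilibrium, Keq = [H⁺]·[F⁻] / [HF] = 5.0e-4.
([H⁺])·(0.038) / (0.28) = 5.0e-4
[H⁺] = 0.00368 = 0.0037 mol L⁻¹

[H⁺] = 0.0037 mol L⁻¹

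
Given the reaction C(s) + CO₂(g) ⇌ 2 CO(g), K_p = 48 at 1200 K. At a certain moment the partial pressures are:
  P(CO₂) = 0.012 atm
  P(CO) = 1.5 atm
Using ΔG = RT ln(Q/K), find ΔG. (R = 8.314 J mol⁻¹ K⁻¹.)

(C is a pure solid — omitted from Q_p.)
Q_p = P(CO)² / P(CO₂) = (1.5)² / (0.012) = 188
ΔG = RT ln(Q_p/K_p) = (8.314 J mol⁻¹ K⁻¹)(1200 K) × ln(188/48)
   = (9.977 kJ/mol)(1.365) = 13.6 kJ/mol
ΔG > 0, so the forward reaction is non-spontaneous (proceeds in reverse).

ΔG = 13.6 kJ/mol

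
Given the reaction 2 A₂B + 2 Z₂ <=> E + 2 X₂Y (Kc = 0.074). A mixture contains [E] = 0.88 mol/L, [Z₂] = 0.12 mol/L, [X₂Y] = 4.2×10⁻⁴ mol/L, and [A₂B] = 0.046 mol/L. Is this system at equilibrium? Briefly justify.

no; Q < K, reaction proceeds forward

Qc = [E]·[X₂Y]² / ([A₂B]²·[Z₂]²) = (0.88)·(4.2×10⁻⁴)² / ((0.046)²·(0.12)²) = 0.0051
Qc = 0.0051 < Kc = 0.074: net forward reaction.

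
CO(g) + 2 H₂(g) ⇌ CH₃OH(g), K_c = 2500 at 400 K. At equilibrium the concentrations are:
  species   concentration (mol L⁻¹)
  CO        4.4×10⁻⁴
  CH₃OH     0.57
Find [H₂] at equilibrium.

[H₂] = 0.72 mol L⁻¹

At equilibrium, K_c = [CH₃OH] / ([CO]·[H₂]²) = 2500.
(0.57) / ((4.4×10⁻⁴)·([H₂])²) = 2500
[H₂]² = 0.518 ⇒ [H₂] = 0.72 mol L⁻¹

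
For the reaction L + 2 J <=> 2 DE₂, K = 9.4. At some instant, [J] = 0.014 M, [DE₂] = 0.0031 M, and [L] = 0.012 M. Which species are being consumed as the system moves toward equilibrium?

Q = [DE₂]² / ([L]·[J]²) = (0.0031)² / ((0.012)·(0.014)²) = 4.1
Q = 4.1 < K = 9.4: net forward reaction.

L, J (reactants)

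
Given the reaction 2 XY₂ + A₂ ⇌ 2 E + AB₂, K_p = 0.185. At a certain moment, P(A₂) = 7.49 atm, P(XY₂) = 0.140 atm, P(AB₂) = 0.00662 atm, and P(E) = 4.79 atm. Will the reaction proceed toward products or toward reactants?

Q_p = P(E)²·P(AB₂) / (P(XY₂)²·P(A₂)) = (4.79)²·(0.00662) / ((0.140)²·(7.49)) = 1.03
Q_p = 1.03 > K_p = 0.185, so the reverse reaction proceeds.

reverse (toward reactants)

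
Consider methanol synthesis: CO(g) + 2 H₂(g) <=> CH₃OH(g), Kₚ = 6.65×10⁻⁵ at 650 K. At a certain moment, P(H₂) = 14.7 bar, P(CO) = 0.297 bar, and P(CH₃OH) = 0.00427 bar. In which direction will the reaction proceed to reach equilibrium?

at equilibrium

Qₚ = P(CH₃OH) / (P(CO)·P(H₂)²) = (0.00427) / ((0.297)·(14.7)²) = 6.65×10⁻⁵
Qₚ = 6.65×10⁻⁵ = Kₚ, so the system is already at equilibrium.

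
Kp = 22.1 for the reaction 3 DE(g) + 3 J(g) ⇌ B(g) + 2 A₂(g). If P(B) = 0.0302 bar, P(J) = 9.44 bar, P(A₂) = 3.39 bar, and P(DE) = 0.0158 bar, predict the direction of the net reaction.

toward reactants

Qp = P(B)·P(A₂)² / (P(DE)³·P(J)³) = (0.0302)·(3.39)² / ((0.0158)³·(9.44)³) = 105
Qp = 105 > Kp = 22.1, so the reverse reaction proceeds.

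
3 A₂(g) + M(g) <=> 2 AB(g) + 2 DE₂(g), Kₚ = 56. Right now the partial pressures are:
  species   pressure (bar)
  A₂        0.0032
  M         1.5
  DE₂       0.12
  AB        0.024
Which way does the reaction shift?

reverse (toward reactants)

Qₚ = P(AB)²·P(DE₂)² / (P(A₂)³·P(M)) = (0.024)²·(0.12)² / ((0.0032)³·(1.5)) = 170
Qₚ = 170 > Kₚ = 56, so the reverse reaction proceeds.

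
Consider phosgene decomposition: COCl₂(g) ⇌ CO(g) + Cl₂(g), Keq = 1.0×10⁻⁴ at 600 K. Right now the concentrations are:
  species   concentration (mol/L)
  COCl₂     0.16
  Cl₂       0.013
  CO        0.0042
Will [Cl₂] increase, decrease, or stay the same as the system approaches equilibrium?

decrease

Q = [CO]·[Cl₂] / [COCl₂] = (0.0042)·(0.013) / (0.16) = 3.4×10⁻⁴
Q = 3.4×10⁻⁴ > Keq = 1.0×10⁻⁴: net reverse reaction.
Cl₂ is a product, so it decreases.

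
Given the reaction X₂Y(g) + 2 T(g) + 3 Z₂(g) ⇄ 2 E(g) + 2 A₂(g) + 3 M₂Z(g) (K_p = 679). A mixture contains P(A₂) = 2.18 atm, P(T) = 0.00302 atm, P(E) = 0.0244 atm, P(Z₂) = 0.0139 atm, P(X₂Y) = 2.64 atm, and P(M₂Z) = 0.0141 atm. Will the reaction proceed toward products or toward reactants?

toward products

Q_p = P(E)²·P(A₂)²·P(M₂Z)³ / (P(X₂Y)·P(T)²·P(Z₂)³) = (0.0244)²·(2.18)²·(0.0141)³ / ((2.64)·(0.00302)²·(0.0139)³) = 123
Q_p = 123 < K_p = 679, so the forward reaction proceeds.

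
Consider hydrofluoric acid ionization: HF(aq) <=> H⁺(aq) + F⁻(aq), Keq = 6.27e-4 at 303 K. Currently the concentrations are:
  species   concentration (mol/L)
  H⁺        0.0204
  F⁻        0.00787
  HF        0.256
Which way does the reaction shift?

no net change (already at equilibrium)

Q = [H⁺]·[F⁻] / [HF] = (0.0204)·(0.00787) / (0.256) = 6.27e-4
Q = 6.27e-4 = Keq, so the system is already at equilibrium.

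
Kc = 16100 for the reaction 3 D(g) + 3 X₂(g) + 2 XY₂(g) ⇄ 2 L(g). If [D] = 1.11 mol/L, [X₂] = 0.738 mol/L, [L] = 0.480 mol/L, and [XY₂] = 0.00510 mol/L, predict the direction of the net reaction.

at equilibrium

Qc = [L]² / ([D]³·[X₂]³·[XY₂]²) = (0.480)² / ((1.11)³·(0.738)³·(0.00510)²) = 16100
Qc = 16100 = Kc, so the system is already at equilibrium.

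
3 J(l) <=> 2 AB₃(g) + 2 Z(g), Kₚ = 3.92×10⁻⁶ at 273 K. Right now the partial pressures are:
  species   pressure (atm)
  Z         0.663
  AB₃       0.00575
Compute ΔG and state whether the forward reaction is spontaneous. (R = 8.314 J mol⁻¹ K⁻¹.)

(J is a pure liquid — omitted from Qₚ.)
Qₚ = P(AB₃)²·P(Z)² = (0.00575)²·(0.663)² = 1.45×10⁻⁵
ΔG = RT ln(Qₚ/Kₚ) = (8.314 J mol⁻¹ K⁻¹)(273 K) × ln(1.45×10⁻⁵/3.92×10⁻⁶)
   = (2.270 kJ/mol)(1.308) = 2.97 kJ/mol
ΔG > 0, so the forward reaction is non-spontaneous (proceeds in reverse).

ΔG = 2.97 kJ/mol; the forward reaction is non-spontaneous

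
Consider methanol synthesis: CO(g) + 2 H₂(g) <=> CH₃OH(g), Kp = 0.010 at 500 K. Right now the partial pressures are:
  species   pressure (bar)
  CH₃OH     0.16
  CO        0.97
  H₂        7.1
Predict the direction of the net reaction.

in the forward direction

Qp = P(CH₃OH) / (P(CO)·P(H₂)²) = (0.16) / ((0.97)·(7.1)²) = 0.0033
Qp = 0.0033 < Kp = 0.010, so the forward reaction proceeds.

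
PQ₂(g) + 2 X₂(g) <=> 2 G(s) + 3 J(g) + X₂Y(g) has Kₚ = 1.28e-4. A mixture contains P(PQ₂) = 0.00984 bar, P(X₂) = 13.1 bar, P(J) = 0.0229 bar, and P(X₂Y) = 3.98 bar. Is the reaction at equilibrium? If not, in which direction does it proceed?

(G is a pure solid — omitted from Qₚ.)
Qₚ = P(J)³·P(X₂Y) / (P(PQ₂)·P(X₂)²) = (0.0229)³·(3.98) / ((0.00984)·(13.1)²) = 2.83e-5
Qₚ = 2.83e-5 < Kₚ = 1.28e-4, so the forward reaction proceeds.

toward products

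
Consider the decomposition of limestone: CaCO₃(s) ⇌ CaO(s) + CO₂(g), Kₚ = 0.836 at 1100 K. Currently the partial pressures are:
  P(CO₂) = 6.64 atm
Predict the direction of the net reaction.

to the left

(CaCO₃, CaO are pure solids — omitted from Qₚ.)
Qₚ = P(CO₂) = 6.64
Qₚ = 6.64 > Kₚ = 0.836, so the reverse reaction proceeds.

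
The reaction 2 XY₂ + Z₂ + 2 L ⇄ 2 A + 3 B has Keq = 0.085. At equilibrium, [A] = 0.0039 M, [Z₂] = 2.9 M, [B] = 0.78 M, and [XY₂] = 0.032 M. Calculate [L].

[L] = 0.17 M

At equilibrium, Keq = [A]²·[B]³ / ([XY₂]²·[Z₂]·[L]²) = 0.085.
(0.0039)²·(0.78)³ / ((0.032)²·(2.9)·([L])²) = 0.085
[L]² = 0.0286 ⇒ [L] = 0.17 M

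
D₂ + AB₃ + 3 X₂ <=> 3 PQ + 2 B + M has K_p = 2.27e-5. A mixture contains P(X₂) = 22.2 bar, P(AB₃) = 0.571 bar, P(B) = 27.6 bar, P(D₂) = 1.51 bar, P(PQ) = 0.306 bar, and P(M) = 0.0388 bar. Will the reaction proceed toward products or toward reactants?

Q_p = P(PQ)³·P(B)²·P(M) / (P(D₂)·P(AB₃)·P(X₂)³) = (0.306)³·(27.6)²·(0.0388) / ((1.51)·(0.571)·(22.2)³) = 8.98e-5
Q_p = 8.98e-5 > K_p = 2.27e-5, so the reverse reaction proceeds.

toward reactants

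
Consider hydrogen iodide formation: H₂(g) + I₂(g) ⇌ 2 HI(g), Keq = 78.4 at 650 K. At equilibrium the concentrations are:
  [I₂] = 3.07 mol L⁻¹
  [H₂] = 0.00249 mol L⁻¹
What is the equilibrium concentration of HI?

[HI] = 0.774 mol L⁻¹

At equilibrium, Keq = [HI]² / ([H₂]·[I₂]) = 78.4.
([HI])² / ((0.00249)·(3.07)) = 78.4
[HI]² = 0.599 ⇒ [HI] = 0.774 mol L⁻¹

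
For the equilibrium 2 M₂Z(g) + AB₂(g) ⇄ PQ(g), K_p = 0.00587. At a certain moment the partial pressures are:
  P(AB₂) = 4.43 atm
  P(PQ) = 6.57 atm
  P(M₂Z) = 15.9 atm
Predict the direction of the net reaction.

Q_p = P(PQ) / (P(M₂Z)²·P(AB₂)) = (6.57) / ((15.9)²·(4.43)) = 0.00587
Q_p = 0.00587 = K_p, so the system is already at equilibrium.

no net change (already at equilibrium)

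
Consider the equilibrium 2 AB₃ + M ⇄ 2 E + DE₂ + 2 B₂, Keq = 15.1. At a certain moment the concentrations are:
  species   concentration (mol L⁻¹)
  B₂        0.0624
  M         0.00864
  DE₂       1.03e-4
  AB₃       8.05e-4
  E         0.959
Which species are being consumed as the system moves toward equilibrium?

E, DE₂, B₂ (products)

Q = [E]²·[DE₂]·[B₂]² / ([AB₃]²·[M]) = (0.959)²·(1.03e-4)·(0.0624)² / ((8.05e-4)²·(0.00864)) = 65.9
Q = 65.9 > Keq = 15.1: net reverse reaction.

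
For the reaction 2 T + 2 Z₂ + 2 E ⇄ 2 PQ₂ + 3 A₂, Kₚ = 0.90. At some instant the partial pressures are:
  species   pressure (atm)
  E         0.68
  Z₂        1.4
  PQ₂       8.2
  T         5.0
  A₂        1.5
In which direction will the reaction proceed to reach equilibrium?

in the reverse direction

Qₚ = P(PQ₂)²·P(A₂)³ / (P(T)²·P(Z₂)²·P(E)²) = (8.2)²·(1.5)³ / ((5.0)²·(1.4)²·(0.68)²) = 10
Qₚ = 10 > Kₚ = 0.90, so the reverse reaction proceeds.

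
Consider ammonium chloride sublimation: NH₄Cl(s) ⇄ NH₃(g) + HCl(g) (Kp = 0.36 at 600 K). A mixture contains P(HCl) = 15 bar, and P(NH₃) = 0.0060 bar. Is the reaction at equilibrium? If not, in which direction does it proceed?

(NH₄Cl is a pure solid — omitted from Qp.)
Qp = P(NH₃)·P(HCl) = (0.0060)·(15) = 0.090
Qp = 0.090 < Kp = 0.36, so the forward reaction proceeds.

to the right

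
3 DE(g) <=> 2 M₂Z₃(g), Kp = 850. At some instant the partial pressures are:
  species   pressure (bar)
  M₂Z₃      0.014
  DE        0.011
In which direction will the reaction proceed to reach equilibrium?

Qp = P(M₂Z₃)² / P(DE)³ = (0.014)² / (0.011)³ = 150
Qp = 150 < Kp = 850, so the forward reaction proceeds.

in the forward direction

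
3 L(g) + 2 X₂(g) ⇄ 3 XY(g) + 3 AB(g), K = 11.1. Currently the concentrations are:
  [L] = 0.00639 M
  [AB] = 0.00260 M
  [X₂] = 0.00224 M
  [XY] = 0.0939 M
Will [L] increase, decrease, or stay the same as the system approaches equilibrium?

Q = [XY]³·[AB]³ / ([L]³·[X₂]²) = (0.0939)³·(0.00260)³ / ((0.00639)³·(0.00224)²) = 11.1
Q = 11.1 = K; the system is at equilibrium.

stay the same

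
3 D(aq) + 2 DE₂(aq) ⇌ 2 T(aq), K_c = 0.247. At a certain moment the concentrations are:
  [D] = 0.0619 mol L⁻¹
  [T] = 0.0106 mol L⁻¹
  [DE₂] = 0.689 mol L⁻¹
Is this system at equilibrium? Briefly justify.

no; Q > K, reaction proceeds in reverse

Q_c = [T]² / ([D]³·[DE₂]²) = (0.0106)² / ((0.0619)³·(0.689)²) = 0.998
Q_c = 0.998 > K_c = 0.247: net reverse reaction.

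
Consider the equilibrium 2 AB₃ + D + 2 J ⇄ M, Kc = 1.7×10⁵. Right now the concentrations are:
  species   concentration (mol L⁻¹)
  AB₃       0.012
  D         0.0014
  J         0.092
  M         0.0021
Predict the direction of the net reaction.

Qc = [M] / ([AB₃]²·[D]·[J]²) = (0.0021) / ((0.012)²·(0.0014)·(0.092)²) = 1.2×10⁶
Qc = 1.2×10⁶ > Kc = 1.7×10⁵, so the reverse reaction proceeds.

to the left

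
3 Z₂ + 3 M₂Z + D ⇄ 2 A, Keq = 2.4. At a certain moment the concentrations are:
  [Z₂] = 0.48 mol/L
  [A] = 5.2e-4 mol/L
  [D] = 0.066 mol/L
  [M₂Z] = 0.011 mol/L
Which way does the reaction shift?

Q = [A]² / ([Z₂]³·[M₂Z]³·[D]) = (5.2e-4)² / ((0.48)³·(0.011)³·(0.066)) = 28
Q = 28 > Keq = 2.4, so the reverse reaction proceeds.

to the left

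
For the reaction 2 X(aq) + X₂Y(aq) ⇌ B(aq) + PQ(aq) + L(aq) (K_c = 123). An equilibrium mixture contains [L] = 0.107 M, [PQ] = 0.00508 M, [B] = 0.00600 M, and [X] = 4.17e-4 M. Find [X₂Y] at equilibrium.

[X₂Y] = 0.152 M

At equilibrium, K_c = [B]·[PQ]·[L] / ([X]²·[X₂Y]) = 123.
(0.00600)·(0.00508)·(0.107) / ((4.17e-4)²·([X₂Y])) = 123
[X₂Y] = 0.152 M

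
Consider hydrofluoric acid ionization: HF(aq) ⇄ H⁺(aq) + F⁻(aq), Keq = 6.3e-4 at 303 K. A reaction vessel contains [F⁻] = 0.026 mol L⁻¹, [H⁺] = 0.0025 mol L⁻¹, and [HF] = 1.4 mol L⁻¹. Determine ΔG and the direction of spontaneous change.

Q = [H⁺]·[F⁻] / [HF] = (0.0025)·(0.026) / (1.4) = 4.64e-5
ΔG = RT ln(Q/Keq) = (8.314 J mol⁻¹ K⁻¹)(303 K) × ln(4.64e-5/6.3e-4)
   = (2.519 kJ/mol)(-2.608) = -6.57 kJ/mol
ΔG < 0, so the forward reaction is spontaneous (proceeds forward).

ΔG = -6.57 kJ/mol; the forward reaction is spontaneous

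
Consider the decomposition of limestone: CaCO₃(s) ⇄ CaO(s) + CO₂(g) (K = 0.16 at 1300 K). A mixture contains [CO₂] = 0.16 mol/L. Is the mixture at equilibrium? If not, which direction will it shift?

(CaCO₃, CaO are pure solids — omitted from Q.)
Q = [CO₂] = 0.16
Q = 0.16 = K; the system is at equilibrium.

yes, at equilibrium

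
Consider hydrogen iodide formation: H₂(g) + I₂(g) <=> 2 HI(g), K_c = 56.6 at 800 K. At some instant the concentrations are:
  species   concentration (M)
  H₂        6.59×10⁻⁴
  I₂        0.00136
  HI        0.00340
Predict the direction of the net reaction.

in the forward direction

Q_c = [HI]² / ([H₂]·[I₂]) = (0.00340)² / ((6.59×10⁻⁴)·(0.00136)) = 12.9
Q_c = 12.9 < K_c = 56.6, so the forward reaction proceeds.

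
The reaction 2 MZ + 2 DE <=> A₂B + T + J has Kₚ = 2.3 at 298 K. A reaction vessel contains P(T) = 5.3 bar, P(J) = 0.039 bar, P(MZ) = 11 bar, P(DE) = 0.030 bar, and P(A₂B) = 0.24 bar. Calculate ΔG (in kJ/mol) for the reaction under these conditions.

Qₚ = P(A₂B)·P(T)·P(J) / (P(MZ)²·P(DE)²) = (0.24)·(5.3)·(0.039) / ((11)²·(0.030)²) = 0.456
ΔG = RT ln(Qₚ/Kₚ) = (8.314 J mol⁻¹ K⁻¹)(298 K) × ln(0.456/2.3)
   = (2.478 kJ/mol)(-1.618) = -4.01 kJ/mol
ΔG < 0, so the forward reaction is spontaneous (proceeds forward).

ΔG = -4.01 kJ/mol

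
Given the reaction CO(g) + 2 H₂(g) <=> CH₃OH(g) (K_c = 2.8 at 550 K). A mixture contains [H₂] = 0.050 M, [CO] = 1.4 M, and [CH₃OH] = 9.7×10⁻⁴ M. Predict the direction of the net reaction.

Q_c = [CH₃OH] / ([CO]·[H₂]²) = (9.7×10⁻⁴) / ((1.4)·(0.050)²) = 0.28
Q_c = 0.28 < K_c = 2.8, so the forward reaction proceeds.

to the right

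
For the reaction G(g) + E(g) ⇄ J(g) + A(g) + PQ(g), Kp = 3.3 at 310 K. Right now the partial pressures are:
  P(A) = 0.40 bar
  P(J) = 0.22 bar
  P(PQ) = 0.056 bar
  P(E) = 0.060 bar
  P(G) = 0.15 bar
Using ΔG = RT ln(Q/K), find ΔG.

Qp = P(J)·P(A)·P(PQ) / (P(G)·P(E)) = (0.22)·(0.40)·(0.056) / ((0.15)·(0.060)) = 0.548
ΔG = RT ln(Qp/Kp) = (8.314 J mol⁻¹ K⁻¹)(310 K) × ln(0.548/3.3)
   = (2.577 kJ/mol)(-1.795) = -4.63 kJ/mol
ΔG < 0, so the forward reaction is spontaneous (proceeds forward).

ΔG = -4.63 kJ/mol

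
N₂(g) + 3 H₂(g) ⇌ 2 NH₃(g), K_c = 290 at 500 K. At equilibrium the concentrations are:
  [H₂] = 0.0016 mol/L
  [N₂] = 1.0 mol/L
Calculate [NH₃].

At equilibrium, K_c = [NH₃]² / ([N₂]·[H₂]³) = 290.
([NH₃])² / ((1.0)·(0.0016)³) = 290
[NH₃]² = 1.19×10⁻⁶ ⇒ [NH₃] = 0.0011 mol/L

[NH₃] = 0.0011 mol/L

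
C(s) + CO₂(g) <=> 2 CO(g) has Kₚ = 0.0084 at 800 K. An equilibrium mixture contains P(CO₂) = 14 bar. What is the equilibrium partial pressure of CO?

(C is a pure solid — omitted from Kₚ.)
At equilibrium, Kₚ = P(CO)² / P(CO₂) = 0.0084.
(P(CO))² / (14) = 0.0084
P(CO)² = 0.118 ⇒ P(CO) = 0.34 bar

P(CO) = 0.34 bar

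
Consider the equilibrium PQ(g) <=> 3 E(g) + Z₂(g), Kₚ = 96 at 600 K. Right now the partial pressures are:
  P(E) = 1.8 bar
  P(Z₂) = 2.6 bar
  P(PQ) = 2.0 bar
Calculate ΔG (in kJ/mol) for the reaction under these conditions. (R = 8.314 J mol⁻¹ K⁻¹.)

ΔG = -12.7 kJ/mol

Qₚ = P(E)³·P(Z₂) / P(PQ) = (1.8)³·(2.6) / (2.0) = 7.58
ΔG = RT ln(Qₚ/Kₚ) = (8.314 J mol⁻¹ K⁻¹)(600 K) × ln(7.58/96)
   = (4.988 kJ/mol)(-2.539) = -12.7 kJ/mol
ΔG < 0, so the forward reaction is spontaneous (proceeds forward).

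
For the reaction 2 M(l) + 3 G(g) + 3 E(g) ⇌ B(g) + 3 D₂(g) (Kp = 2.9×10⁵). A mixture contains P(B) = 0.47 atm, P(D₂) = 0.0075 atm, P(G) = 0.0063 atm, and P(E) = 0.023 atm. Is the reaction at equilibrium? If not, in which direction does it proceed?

(M is a pure liquid — omitted from Qp.)
Qp = P(B)·P(D₂)³ / (P(G)³·P(E)³) = (0.47)·(0.0075)³ / ((0.0063)³·(0.023)³) = 65000
Qp = 65000 < Kp = 2.9×10⁵, so the forward reaction proceeds.

toward products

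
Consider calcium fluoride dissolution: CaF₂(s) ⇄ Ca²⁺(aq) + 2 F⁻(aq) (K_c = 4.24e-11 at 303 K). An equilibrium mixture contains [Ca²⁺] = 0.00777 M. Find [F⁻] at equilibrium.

[F⁻] = 7.39e-5 M

(CaF₂ is a pure solid — omitted from K_c.)
At equilibrium, K_c = [Ca²⁺]·[F⁻]² = 4.24e-11.
(0.00777)·([F⁻])² = 4.24e-11
[F⁻]² = 5.46e-9 ⇒ [F⁻] = 7.39e-5 M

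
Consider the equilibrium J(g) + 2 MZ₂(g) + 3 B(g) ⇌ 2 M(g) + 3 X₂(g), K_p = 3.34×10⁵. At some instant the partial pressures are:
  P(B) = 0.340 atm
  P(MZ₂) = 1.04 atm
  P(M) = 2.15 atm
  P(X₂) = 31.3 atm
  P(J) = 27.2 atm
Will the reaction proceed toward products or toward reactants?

Q_p = P(M)²·P(X₂)³ / (P(J)·P(MZ₂)²·P(B)³) = (2.15)²·(31.3)³ / ((27.2)·(1.04)²·(0.340)³) = 1.23×10⁵
Q_p = 1.23×10⁵ < K_p = 3.34×10⁵, so the forward reaction proceeds.

in the forward direction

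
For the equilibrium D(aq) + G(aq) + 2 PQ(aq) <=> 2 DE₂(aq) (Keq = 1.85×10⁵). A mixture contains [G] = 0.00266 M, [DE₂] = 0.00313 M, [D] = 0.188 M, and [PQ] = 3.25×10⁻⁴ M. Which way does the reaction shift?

at equilibrium

Q = [DE₂]² / ([D]·[G]·[PQ]²) = (0.00313)² / ((0.188)·(0.00266)·(3.25×10⁻⁴)²) = 1.85×10⁵
Q = 1.85×10⁵ = Keq, so the system is already at equilibrium.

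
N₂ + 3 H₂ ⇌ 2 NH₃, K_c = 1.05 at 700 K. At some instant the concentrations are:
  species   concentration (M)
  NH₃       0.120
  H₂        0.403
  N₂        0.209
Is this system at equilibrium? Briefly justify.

Q_c = [NH₃]² / ([N₂]·[H₂]³) = (0.120)² / ((0.209)·(0.403)³) = 1.05
Q_c = 1.05 = K_c; the system is at equilibrium.

yes, at equilibrium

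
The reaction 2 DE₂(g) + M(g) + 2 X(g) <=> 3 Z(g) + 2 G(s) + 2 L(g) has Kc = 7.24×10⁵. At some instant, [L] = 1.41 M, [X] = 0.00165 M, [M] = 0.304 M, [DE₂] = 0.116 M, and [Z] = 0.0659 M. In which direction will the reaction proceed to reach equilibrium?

(G is a pure solid — omitted from Qc.)
Qc = [Z]³·[L]² / ([DE₂]²·[M]·[X]²) = (0.0659)³·(1.41)² / ((0.116)²·(0.304)·(0.00165)²) = 51100
Qc = 51100 < Kc = 7.24×10⁵, so the forward reaction proceeds.

in the forward direction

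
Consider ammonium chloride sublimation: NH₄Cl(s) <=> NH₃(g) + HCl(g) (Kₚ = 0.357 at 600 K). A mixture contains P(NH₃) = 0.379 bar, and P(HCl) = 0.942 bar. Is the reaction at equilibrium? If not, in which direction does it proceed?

(NH₄Cl is a pure solid — omitted from Qₚ.)
Qₚ = P(NH₃)·P(HCl) = (0.379)·(0.942) = 0.357
Qₚ = 0.357 = Kₚ, so the system is already at equilibrium.

neither direction; the system is at equilibrium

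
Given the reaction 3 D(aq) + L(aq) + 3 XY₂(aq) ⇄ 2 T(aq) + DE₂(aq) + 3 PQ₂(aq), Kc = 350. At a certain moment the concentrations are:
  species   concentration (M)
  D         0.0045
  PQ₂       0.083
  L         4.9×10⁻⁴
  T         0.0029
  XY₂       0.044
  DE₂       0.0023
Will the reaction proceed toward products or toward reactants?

Qc = [T]²·[DE₂]·[PQ₂]³ / ([D]³·[L]·[XY₂]³) = (0.0029)²·(0.0023)·(0.083)³ / ((0.0045)³·(4.9×10⁻⁴)·(0.044)³) = 2900
Qc = 2900 > Kc = 350, so the reverse reaction proceeds.

reverse (toward reactants)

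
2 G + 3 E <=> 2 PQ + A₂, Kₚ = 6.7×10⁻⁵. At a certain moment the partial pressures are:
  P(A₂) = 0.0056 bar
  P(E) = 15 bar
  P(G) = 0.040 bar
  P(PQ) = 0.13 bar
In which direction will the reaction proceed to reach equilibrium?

to the right

Qₚ = P(PQ)²·P(A₂) / (P(G)²·P(E)³) = (0.13)²·(0.0056) / ((0.040)²·(15)³) = 1.8×10⁻⁵
Qₚ = 1.8×10⁻⁵ < Kₚ = 6.7×10⁻⁵, so the forward reaction proceeds.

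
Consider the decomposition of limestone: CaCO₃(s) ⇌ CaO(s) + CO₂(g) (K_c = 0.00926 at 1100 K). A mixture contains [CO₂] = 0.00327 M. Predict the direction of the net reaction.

(CaCO₃, CaO are pure solids — omitted from Q_c.)
Q_c = [CO₂] = 0.00327
Q_c = 0.00327 < K_c = 0.00926, so the forward reaction proceeds.

to the right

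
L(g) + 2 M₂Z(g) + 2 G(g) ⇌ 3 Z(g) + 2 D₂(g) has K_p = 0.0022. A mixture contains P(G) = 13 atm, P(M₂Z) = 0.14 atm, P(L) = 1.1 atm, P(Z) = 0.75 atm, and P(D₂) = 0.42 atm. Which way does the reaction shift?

Q_p = P(Z)³·P(D₂)² / (P(L)·P(M₂Z)²·P(G)²) = (0.75)³·(0.42)² / ((1.1)·(0.14)²·(13)²) = 0.020
Q_p = 0.020 > K_p = 0.0022, so the reverse reaction proceeds.

toward reactants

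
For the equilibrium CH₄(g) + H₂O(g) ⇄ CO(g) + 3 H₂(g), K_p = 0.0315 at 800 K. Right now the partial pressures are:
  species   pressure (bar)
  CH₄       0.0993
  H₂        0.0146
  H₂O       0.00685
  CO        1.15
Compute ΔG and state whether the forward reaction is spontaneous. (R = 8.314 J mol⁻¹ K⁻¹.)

Q_p = P(CO)·P(H₂)³ / (P(CH₄)·P(H₂O)) = (1.15)·(0.0146)³ / ((0.0993)·(0.00685)) = 0.00526
ΔG = RT ln(Q_p/K_p) = (8.314 J mol⁻¹ K⁻¹)(800 K) × ln(0.00526/0.0315)
   = (6.651 kJ/mol)(-1.790) = -11.9 kJ/mol
ΔG < 0, so the forward reaction is spontaneous (proceeds forward).

ΔG = -11.9 kJ/mol; the forward reaction is spontaneous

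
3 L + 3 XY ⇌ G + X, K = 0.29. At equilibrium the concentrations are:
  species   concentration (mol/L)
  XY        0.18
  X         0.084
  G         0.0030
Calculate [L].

[L] = 0.53 mol/L

At equilibrium, K = [G]·[X] / ([L]³·[XY]³) = 0.29.
(0.0030)·(0.084) / (([L])³·(0.18)³) = 0.29
[L]³ = 0.149 ⇒ [L] = 0.53 mol/L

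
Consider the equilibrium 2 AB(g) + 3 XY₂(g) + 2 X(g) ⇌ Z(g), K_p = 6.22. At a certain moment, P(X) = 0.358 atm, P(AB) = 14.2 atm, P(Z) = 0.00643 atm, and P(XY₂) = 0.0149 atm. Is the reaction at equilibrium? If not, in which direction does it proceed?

Q_p = P(Z) / (P(AB)²·P(XY₂)³·P(X)²) = (0.00643) / ((14.2)²·(0.0149)³·(0.358)²) = 75.2
Q_p = 75.2 > K_p = 6.22, so the reverse reaction proceeds.

reverse (toward reactants)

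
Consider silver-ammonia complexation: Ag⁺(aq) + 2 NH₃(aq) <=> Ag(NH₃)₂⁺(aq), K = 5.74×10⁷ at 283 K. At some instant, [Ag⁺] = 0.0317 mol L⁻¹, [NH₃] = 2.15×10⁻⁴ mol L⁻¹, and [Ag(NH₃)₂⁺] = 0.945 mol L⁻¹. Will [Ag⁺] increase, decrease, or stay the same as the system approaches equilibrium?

increase

Q = [Ag(NH₃)₂⁺] / ([Ag⁺]·[NH₃]²) = (0.945) / ((0.0317)·(2.15×10⁻⁴)²) = 6.45×10⁸
Q = 6.45×10⁸ > K = 5.74×10⁷: net reverse reaction.
Ag⁺ is a reactant, so it increases.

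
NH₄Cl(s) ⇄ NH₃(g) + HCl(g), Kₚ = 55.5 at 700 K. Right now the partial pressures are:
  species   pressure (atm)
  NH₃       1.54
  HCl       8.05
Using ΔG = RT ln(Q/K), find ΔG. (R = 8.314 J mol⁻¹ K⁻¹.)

(NH₄Cl is a pure solid — omitted from Qₚ.)
Qₚ = P(NH₃)·P(HCl) = (1.54)·(8.05) = 12.4
ΔG = RT ln(Qₚ/Kₚ) = (8.314 J mol⁻¹ K⁻¹)(700 K) × ln(12.4/55.5)
   = (5.820 kJ/mol)(-1.499) = -8.72 kJ/mol
ΔG < 0, so the forward reaction is spontaneous (proceeds forward).

ΔG = -8.72 kJ/mol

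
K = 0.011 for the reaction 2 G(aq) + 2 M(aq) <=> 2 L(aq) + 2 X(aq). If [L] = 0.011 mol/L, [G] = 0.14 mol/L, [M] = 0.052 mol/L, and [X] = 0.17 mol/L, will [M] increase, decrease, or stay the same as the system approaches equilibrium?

increase

Q = [L]²·[X]² / ([G]²·[M]²) = (0.011)²·(0.17)² / ((0.14)²·(0.052)²) = 0.066
Q = 0.066 > K = 0.011: net reverse reaction.
M is a reactant, so it increases.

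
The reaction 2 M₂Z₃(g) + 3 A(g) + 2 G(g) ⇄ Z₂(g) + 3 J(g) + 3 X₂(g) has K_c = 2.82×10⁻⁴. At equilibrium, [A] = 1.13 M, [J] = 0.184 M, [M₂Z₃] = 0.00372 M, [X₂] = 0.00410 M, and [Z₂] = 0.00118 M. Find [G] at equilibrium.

At equilibrium, K_c = [Z₂]·[J]³·[X₂]³ / ([M₂Z₃]²·[A]³·[G]²) = 2.82×10⁻⁴.
(0.00118)·(0.184)³·(0.00410)³ / ((0.00372)²·(1.13)³·([G])²) = 2.82×10⁻⁴
[G]² = 9.00×10⁻⁵ ⇒ [G] = 0.00949 M

[G] = 0.00949 M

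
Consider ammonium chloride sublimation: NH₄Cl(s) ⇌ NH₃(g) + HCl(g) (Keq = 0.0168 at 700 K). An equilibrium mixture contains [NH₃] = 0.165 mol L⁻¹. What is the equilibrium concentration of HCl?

(NH₄Cl is a pure solid — omitted from Keq.)
At equilibrium, Keq = [NH₃]·[HCl] = 0.0168.
(0.165)·([HCl]) = 0.0168
[HCl] = 0.102 mol L⁻¹

[HCl] = 0.102 mol L⁻¹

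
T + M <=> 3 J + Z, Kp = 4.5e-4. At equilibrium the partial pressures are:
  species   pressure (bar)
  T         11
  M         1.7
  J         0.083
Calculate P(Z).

P(Z) = 15 bar

At equilibrium, Kp = P(J)³·P(Z) / (P(T)·P(M)) = 4.5e-4.
(0.083)³·(P(Z)) / ((11)·(1.7)) = 4.5e-4
P(Z) = 14.7 = 15 bar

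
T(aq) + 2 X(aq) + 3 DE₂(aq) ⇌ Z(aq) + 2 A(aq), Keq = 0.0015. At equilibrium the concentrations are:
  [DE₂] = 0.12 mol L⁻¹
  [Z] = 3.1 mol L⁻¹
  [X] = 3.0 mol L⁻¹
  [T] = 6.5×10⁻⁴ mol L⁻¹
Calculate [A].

[A] = 7.0×10⁻⁵ mol L⁻¹

At equilibrium, Keq = [Z]·[A]² / ([T]·[X]²·[DE₂]³) = 0.0015.
(3.1)·([A])² / ((6.5×10⁻⁴)·(3.0)²·(0.12)³) = 0.0015
[A]² = 4.89×10⁻⁹ ⇒ [A] = 7.0×10⁻⁵ mol L⁻¹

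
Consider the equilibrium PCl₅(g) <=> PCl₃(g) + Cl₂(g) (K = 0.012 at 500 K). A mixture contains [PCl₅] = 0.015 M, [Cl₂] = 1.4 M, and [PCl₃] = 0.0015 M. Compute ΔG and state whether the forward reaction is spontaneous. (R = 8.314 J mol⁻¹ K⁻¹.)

ΔG = 10.2 kJ/mol; the forward reaction is non-spontaneous

Q = [PCl₃]·[Cl₂] / [PCl₅] = (0.0015)·(1.4) / (0.015) = 0.140
ΔG = RT ln(Q/K) = (8.314 J mol⁻¹ K⁻¹)(500 K) × ln(0.140/0.012)
   = (4.157 kJ/mol)(2.457) = 10.2 kJ/mol
ΔG > 0, so the forward reaction is non-spontaneous (proceeds in reverse).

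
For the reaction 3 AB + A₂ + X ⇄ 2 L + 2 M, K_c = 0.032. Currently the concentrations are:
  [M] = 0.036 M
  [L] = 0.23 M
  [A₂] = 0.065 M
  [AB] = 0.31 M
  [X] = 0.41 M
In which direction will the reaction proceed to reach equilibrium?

in the reverse direction

Q_c = [L]²·[M]² / ([AB]³·[A₂]·[X]) = (0.23)²·(0.036)² / ((0.31)³·(0.065)·(0.41)) = 0.086
Q_c = 0.086 > K_c = 0.032, so the reverse reaction proceeds.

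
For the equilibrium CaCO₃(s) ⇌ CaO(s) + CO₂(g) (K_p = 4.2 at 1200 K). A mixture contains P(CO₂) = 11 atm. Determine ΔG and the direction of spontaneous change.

ΔG = 9.61 kJ/mol; the forward reaction is non-spontaneous

(CaCO₃, CaO are pure solids — omitted from Q_p.)
Q_p = P(CO₂) = 11.0
ΔG = RT ln(Q_p/K_p) = (8.314 J mol⁻¹ K⁻¹)(1200 K) × ln(11.0/4.2)
   = (9.977 kJ/mol)(0.9628) = 9.61 kJ/mol
ΔG > 0, so the forward reaction is non-spontaneous (proceeds in reverse).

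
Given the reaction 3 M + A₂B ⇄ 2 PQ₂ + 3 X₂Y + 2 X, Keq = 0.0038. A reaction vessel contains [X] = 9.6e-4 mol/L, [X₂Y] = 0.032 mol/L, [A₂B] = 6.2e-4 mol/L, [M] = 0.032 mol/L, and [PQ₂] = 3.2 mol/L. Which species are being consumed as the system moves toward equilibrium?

PQ₂, X₂Y, X (products)

Q = [PQ₂]²·[X₂Y]³·[X]² / ([M]³·[A₂B]) = (3.2)²·(0.032)³·(9.6e-4)² / ((0.032)³·(6.2e-4)) = 0.015
Q = 0.015 > Keq = 0.0038: net reverse reaction.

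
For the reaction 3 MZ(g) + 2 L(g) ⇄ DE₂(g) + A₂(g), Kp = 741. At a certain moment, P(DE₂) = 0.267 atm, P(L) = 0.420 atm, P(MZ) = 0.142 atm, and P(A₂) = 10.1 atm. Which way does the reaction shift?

toward reactants

Qp = P(DE₂)·P(A₂) / (P(MZ)³·P(L)²) = (0.267)·(10.1) / ((0.142)³·(0.420)²) = 5340
Qp = 5340 > Kp = 741, so the reverse reaction proceeds.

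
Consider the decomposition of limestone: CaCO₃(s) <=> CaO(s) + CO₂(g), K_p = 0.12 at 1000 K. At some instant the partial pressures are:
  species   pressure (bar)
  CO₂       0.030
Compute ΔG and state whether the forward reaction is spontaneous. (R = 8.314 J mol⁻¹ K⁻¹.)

ΔG = -11.5 kJ/mol; the forward reaction is spontaneous

(CaCO₃, CaO are pure solids — omitted from Q_p.)
Q_p = P(CO₂) = 0.0300
ΔG = RT ln(Q_p/K_p) = (8.314 J mol⁻¹ K⁻¹)(1000 K) × ln(0.0300/0.12)
   = (8.314 kJ/mol)(-1.386) = -11.5 kJ/mol
ΔG < 0, so the forward reaction is spontaneous (proceeds forward).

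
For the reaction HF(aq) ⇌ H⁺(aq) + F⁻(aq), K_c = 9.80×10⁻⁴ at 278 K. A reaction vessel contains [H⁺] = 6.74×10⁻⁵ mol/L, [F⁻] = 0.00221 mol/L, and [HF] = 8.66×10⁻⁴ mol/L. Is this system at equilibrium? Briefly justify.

no; Q < K, reaction proceeds forward

Q_c = [H⁺]·[F⁻] / [HF] = (6.74×10⁻⁵)·(0.00221) / (8.66×10⁻⁴) = 1.72×10⁻⁴
Q_c = 1.72×10⁻⁴ < K_c = 9.80×10⁻⁴: net forward reaction.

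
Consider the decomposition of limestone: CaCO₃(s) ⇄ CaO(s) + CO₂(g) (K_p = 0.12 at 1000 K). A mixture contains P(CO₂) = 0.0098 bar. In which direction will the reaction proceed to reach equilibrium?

(CaCO₃, CaO are pure solids — omitted from Q_p.)
Q_p = P(CO₂) = 0.0098
Q_p = 0.0098 < K_p = 0.12, so the forward reaction proceeds.

to the right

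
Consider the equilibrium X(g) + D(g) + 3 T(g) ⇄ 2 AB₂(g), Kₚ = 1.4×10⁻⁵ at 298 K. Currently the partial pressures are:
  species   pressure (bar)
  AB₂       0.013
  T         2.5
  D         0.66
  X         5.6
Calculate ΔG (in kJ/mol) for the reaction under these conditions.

Qₚ = P(AB₂)² / (P(X)·P(D)·P(T)³) = (0.013)² / ((5.6)·(0.66)·(2.5)³) = 2.93×10⁻⁶
ΔG = RT ln(Qₚ/Kₚ) = (8.314 J mol⁻¹ K⁻¹)(298 K) × ln(2.93×10⁻⁶/1.4×10⁻⁵)
   = (2.478 kJ/mol)(-1.564) = -3.88 kJ/mol
ΔG < 0, so the forward reaction is spontaneous (proceeds forward).

ΔG = -3.88 kJ/mol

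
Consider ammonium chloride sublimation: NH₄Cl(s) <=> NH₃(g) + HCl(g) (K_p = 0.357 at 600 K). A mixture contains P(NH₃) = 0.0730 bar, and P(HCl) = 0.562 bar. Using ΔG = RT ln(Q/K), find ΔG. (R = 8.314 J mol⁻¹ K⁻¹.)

(NH₄Cl is a pure solid — omitted from Q_p.)
Q_p = P(NH₃)·P(HCl) = (0.0730)·(0.562) = 0.0410
ΔG = RT ln(Q_p/K_p) = (8.314 J mol⁻¹ K⁻¹)(600 K) × ln(0.0410/0.357)
   = (4.988 kJ/mol)(-2.164) = -10.8 kJ/mol
ΔG < 0, so the forward reaction is spontaneous (proceeds forward).

ΔG = -10.8 kJ/mol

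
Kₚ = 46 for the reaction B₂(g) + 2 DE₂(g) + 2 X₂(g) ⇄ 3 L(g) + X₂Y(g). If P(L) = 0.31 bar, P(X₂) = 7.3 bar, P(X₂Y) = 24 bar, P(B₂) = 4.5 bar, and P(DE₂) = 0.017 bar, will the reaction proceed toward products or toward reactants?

Qₚ = P(L)³·P(X₂Y) / (P(B₂)·P(DE₂)²·P(X₂)²) = (0.31)³·(24) / ((4.5)·(0.017)²·(7.3)²) = 10
Qₚ = 10 < Kₚ = 46, so the forward reaction proceeds.

forward (toward products)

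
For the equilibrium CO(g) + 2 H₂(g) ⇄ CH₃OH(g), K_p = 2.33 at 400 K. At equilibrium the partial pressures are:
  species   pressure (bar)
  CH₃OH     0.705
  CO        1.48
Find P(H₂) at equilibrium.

At equilibrium, K_p = P(CH₃OH) / (P(CO)·P(H₂)²) = 2.33.
(0.705) / ((1.48)·(P(H₂))²) = 2.33
P(H₂)² = 0.204 ⇒ P(H₂) = 0.452 bar

P(H₂) = 0.452 bar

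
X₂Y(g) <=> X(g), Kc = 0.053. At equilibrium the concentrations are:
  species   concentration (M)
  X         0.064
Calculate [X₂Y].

[X₂Y] = 1.2 M

At equilibrium, Kc = [X] / [X₂Y] = 0.053.
(0.064) / ([X₂Y]) = 0.053
[X₂Y] = 1.21 = 1.2 M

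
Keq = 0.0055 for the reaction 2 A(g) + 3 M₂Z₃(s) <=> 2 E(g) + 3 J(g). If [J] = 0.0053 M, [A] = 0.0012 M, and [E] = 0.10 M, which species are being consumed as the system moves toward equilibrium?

(M₂Z₃ is a pure solid — omitted from Q.)
Q = [E]²·[J]³ / [A]² = (0.10)²·(0.0053)³ / (0.0012)² = 0.0010
Q = 0.0010 < Keq = 0.0055: net forward reaction.

A, M₂Z₃ (reactants)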